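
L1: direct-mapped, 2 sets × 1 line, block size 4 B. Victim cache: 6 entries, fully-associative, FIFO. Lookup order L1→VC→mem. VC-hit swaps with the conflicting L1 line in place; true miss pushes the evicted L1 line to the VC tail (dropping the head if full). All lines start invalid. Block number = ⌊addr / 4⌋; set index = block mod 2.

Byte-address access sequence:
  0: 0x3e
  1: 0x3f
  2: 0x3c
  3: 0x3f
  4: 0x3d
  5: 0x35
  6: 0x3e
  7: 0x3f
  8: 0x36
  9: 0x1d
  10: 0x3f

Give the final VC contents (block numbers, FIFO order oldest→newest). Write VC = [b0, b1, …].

VC = [7, 13]

#0 0x3e→b15/s1 MISS; vc=[]
#1 0x3f→b15/s1 L1-HIT; vc=[]
#2 0x3c→b15/s1 L1-HIT; vc=[]
#3 0x3f→b15/s1 L1-HIT; vc=[]
#4 0x3d→b15/s1 L1-HIT; vc=[]
#5 0x35→b13/s1 MISS; vc=[15]
#6 0x3e→b15/s1 VC-HIT; vc=[13]
#7 0x3f→b15/s1 L1-HIT; vc=[13]
#8 0x36→b13/s1 VC-HIT; vc=[15]
#9 0x1d→b7/s1 MISS; vc=[15,13]
#10 0x3f→b15/s1 VC-HIT; vc=[7,13]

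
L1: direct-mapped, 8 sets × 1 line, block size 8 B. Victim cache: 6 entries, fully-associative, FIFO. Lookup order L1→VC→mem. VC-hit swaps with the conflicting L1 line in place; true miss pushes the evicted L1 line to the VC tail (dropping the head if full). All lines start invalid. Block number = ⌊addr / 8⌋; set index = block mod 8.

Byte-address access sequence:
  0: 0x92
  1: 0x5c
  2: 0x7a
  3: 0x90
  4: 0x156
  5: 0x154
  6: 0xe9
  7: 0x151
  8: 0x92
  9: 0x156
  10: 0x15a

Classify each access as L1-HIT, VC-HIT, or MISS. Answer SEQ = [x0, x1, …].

SEQ = [MISS, MISS, MISS, L1-HIT, MISS, L1-HIT, MISS, L1-HIT, VC-HIT, VC-HIT, MISS]

  [0] addr=0x92 blk=18 s=2: MISS | VC []
  [1] addr=0x5c blk=11 s=3: MISS | VC []
  [2] addr=0x7a blk=15 s=7: MISS | VC []
  [3] addr=0x90 blk=18 s=2: L1-HIT | VC []
  [4] addr=0x156 blk=42 s=2: MISS | VC [18]
  [5] addr=0x154 blk=42 s=2: L1-HIT | VC [18]
  [6] addr=0xe9 blk=29 s=5: MISS | VC [18]
  [7] addr=0x151 blk=42 s=2: L1-HIT | VC [18]
  [8] addr=0x92 blk=18 s=2: VC-HIT | VC [42]
  [9] addr=0x156 blk=42 s=2: VC-HIT | VC [18]
  [10] addr=0x15a blk=43 s=3: MISS | VC [18, 11]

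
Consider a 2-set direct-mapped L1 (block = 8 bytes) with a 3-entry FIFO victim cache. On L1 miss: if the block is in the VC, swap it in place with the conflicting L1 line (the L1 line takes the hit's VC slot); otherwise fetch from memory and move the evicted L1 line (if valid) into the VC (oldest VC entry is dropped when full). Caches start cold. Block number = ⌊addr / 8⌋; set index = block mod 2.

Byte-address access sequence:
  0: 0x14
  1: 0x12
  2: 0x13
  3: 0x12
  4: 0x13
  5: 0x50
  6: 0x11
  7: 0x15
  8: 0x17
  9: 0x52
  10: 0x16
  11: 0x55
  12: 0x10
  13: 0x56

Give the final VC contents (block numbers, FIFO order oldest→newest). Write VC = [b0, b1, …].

0: 0x14 (blk 2, set 0) → MISS  vc=[]
1: 0x12 (blk 2, set 0) → L1-HIT  vc=[]
2: 0x13 (blk 2, set 0) → L1-HIT  vc=[]
3: 0x12 (blk 2, set 0) → L1-HIT  vc=[]
4: 0x13 (blk 2, set 0) → L1-HIT  vc=[]
5: 0x50 (blk 10, set 0) → MISS  vc=[2]
6: 0x11 (blk 2, set 0) → VC-HIT  vc=[10]
7: 0x15 (blk 2, set 0) → L1-HIT  vc=[10]
8: 0x17 (blk 2, set 0) → L1-HIT  vc=[10]
9: 0x52 (blk 10, set 0) → VC-HIT  vc=[2]
10: 0x16 (blk 2, set 0) → VC-HIT  vc=[10]
11: 0x55 (blk 10, set 0) → VC-HIT  vc=[2]
12: 0x10 (blk 2, set 0) → VC-HIT  vc=[10]
13: 0x56 (blk 10, set 0) → VC-HIT  vc=[2]

VC = [2]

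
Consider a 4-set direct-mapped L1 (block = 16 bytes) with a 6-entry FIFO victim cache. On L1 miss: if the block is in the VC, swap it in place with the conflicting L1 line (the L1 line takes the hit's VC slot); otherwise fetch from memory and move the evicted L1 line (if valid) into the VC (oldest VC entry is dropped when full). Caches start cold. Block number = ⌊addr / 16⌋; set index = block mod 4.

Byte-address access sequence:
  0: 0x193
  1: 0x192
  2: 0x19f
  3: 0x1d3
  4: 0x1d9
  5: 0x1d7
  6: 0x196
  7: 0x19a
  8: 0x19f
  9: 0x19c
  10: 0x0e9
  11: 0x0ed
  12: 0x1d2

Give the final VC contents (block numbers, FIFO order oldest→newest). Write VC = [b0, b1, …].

VC = [25]

0: 0x193 (blk 25, set 1) → MISS  vc=[]
1: 0x192 (blk 25, set 1) → L1-HIT  vc=[]
2: 0x19f (blk 25, set 1) → L1-HIT  vc=[]
3: 0x1d3 (blk 29, set 1) → MISS  vc=[25]
4: 0x1d9 (blk 29, set 1) → L1-HIT  vc=[25]
5: 0x1d7 (blk 29, set 1) → L1-HIT  vc=[25]
6: 0x196 (blk 25, set 1) → VC-HIT  vc=[29]
7: 0x19a (blk 25, set 1) → L1-HIT  vc=[29]
8: 0x19f (blk 25, set 1) → L1-HIT  vc=[29]
9: 0x19c (blk 25, set 1) → L1-HIT  vc=[29]
10: 0xe9 (blk 14, set 2) → MISS  vc=[29]
11: 0xed (blk 14, set 2) → L1-HIT  vc=[29]
12: 0x1d2 (blk 29, set 1) → VC-HIT  vc=[25]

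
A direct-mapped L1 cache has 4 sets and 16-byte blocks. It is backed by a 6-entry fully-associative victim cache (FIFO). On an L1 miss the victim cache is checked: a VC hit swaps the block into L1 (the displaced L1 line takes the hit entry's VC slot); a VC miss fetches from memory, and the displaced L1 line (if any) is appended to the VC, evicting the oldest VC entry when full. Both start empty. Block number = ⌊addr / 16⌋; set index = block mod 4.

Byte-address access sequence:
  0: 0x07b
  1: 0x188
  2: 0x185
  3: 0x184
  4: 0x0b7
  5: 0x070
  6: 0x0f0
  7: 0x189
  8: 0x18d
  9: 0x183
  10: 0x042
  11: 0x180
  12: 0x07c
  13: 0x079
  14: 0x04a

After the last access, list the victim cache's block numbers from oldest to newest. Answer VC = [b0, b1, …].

VC = [11, 15, 24]

0: 0x7b (blk 7, set 3) → MISS  vc=[]
1: 0x188 (blk 24, set 0) → MISS  vc=[]
2: 0x185 (blk 24, set 0) → L1-HIT  vc=[]
3: 0x184 (blk 24, set 0) → L1-HIT  vc=[]
4: 0xb7 (blk 11, set 3) → MISS  vc=[7]
5: 0x70 (blk 7, set 3) → VC-HIT  vc=[11]
6: 0xf0 (blk 15, set 3) → MISS  vc=[11, 7]
7: 0x189 (blk 24, set 0) → L1-HIT  vc=[11, 7]
8: 0x18d (blk 24, set 0) → L1-HIT  vc=[11, 7]
9: 0x183 (blk 24, set 0) → L1-HIT  vc=[11, 7]
10: 0x42 (blk 4, set 0) → MISS  vc=[11, 7, 24]
11: 0x180 (blk 24, set 0) → VC-HIT  vc=[11, 7, 4]
12: 0x7c (blk 7, set 3) → VC-HIT  vc=[11, 15, 4]
13: 0x79 (blk 7, set 3) → L1-HIT  vc=[11, 15, 4]
14: 0x4a (blk 4, set 0) → VC-HIT  vc=[11, 15, 24]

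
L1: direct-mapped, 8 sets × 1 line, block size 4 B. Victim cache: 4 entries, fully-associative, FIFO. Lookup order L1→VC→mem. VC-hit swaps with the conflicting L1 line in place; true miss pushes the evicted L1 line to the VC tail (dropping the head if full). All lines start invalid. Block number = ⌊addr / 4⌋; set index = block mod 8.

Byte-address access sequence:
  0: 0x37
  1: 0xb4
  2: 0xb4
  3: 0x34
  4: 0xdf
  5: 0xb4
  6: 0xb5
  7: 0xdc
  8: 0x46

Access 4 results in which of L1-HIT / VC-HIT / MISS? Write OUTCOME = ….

OUTCOME = MISS

#0 0x37→b13/s5 MISS; vc=[]
#1 0xb4→b45/s5 MISS; vc=[13]
#2 0xb4→b45/s5 L1-HIT; vc=[13]
#3 0x34→b13/s5 VC-HIT; vc=[45]
#4 0xdf→b55/s7 MISS; vc=[45]
#5 0xb4→b45/s5 VC-HIT; vc=[13]
#6 0xb5→b45/s5 L1-HIT; vc=[13]
#7 0xdc→b55/s7 L1-HIT; vc=[13]
#8 0x46→b17/s1 MISS; vc=[13]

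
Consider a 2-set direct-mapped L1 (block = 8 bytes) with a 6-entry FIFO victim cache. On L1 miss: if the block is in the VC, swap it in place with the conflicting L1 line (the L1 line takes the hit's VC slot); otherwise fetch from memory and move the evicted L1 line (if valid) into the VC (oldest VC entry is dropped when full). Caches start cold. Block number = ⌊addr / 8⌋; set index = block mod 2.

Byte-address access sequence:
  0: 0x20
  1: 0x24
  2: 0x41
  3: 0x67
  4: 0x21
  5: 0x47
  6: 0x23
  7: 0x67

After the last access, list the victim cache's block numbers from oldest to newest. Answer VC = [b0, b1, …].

VC = [4, 8]

#0 0x20→b4/s0 MISS; vc=[]
#1 0x24→b4/s0 L1-HIT; vc=[]
#2 0x41→b8/s0 MISS; vc=[4]
#3 0x67→b12/s0 MISS; vc=[4,8]
#4 0x21→b4/s0 VC-HIT; vc=[12,8]
#5 0x47→b8/s0 VC-HIT; vc=[12,4]
#6 0x23→b4/s0 VC-HIT; vc=[12,8]
#7 0x67→b12/s0 VC-HIT; vc=[4,8]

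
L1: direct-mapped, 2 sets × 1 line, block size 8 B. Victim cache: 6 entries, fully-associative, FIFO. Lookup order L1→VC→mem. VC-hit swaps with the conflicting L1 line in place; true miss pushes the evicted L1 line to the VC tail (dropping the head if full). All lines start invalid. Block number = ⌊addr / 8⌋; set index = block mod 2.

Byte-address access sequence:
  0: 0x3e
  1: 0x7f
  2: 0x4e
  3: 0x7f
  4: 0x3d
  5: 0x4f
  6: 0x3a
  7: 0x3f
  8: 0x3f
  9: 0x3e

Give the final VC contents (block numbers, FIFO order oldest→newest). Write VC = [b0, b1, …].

VC = [15, 9]

0: 0x3e (blk 7, set 1) → MISS  vc=[]
1: 0x7f (blk 15, set 1) → MISS  vc=[7]
2: 0x4e (blk 9, set 1) → MISS  vc=[7, 15]
3: 0x7f (blk 15, set 1) → VC-HIT  vc=[7, 9]
4: 0x3d (blk 7, set 1) → VC-HIT  vc=[15, 9]
5: 0x4f (blk 9, set 1) → VC-HIT  vc=[15, 7]
6: 0x3a (blk 7, set 1) → VC-HIT  vc=[15, 9]
7: 0x3f (blk 7, set 1) → L1-HIT  vc=[15, 9]
8: 0x3f (blk 7, set 1) → L1-HIT  vc=[15, 9]
9: 0x3e (blk 7, set 1) → L1-HIT  vc=[15, 9]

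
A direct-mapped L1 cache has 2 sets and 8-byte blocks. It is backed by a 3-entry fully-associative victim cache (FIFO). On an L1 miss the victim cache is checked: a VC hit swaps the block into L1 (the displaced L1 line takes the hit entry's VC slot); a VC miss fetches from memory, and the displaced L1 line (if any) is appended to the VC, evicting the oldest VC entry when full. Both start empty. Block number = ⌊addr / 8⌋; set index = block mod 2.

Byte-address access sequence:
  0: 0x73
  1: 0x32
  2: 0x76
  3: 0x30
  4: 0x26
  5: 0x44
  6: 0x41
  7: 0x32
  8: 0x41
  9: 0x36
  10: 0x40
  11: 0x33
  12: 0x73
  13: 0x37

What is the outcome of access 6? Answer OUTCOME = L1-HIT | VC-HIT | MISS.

#0 0x73→b14/s0 MISS; vc=[]
#1 0x32→b6/s0 MISS; vc=[14]
#2 0x76→b14/s0 VC-HIT; vc=[6]
#3 0x30→b6/s0 VC-HIT; vc=[14]
#4 0x26→b4/s0 MISS; vc=[14,6]
#5 0x44→b8/s0 MISS; vc=[14,6,4]
#6 0x41→b8/s0 L1-HIT; vc=[14,6,4]
#7 0x32→b6/s0 VC-HIT; vc=[14,8,4]
#8 0x41→b8/s0 VC-HIT; vc=[14,6,4]
#9 0x36→b6/s0 VC-HIT; vc=[14,8,4]
#10 0x40→b8/s0 VC-HIT; vc=[14,6,4]
#11 0x33→b6/s0 VC-HIT; vc=[14,8,4]
#12 0x73→b14/s0 VC-HIT; vc=[6,8,4]
#13 0x37→b6/s0 VC-HIT; vc=[14,8,4]

OUTCOME = L1-HIT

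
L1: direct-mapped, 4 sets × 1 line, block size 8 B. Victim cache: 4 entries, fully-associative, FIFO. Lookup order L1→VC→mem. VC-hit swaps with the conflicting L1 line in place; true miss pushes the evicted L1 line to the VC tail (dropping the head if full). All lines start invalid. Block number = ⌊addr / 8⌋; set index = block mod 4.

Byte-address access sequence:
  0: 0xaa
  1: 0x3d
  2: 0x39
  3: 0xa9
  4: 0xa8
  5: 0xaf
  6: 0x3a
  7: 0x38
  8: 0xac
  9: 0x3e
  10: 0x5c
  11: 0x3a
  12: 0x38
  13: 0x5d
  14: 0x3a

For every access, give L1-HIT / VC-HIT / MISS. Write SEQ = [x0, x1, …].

  [0] addr=0xaa blk=21 s=1: MISS | VC []
  [1] addr=0x3d blk=7 s=3: MISS | VC []
  [2] addr=0x39 blk=7 s=3: L1-HIT | VC []
  [3] addr=0xa9 blk=21 s=1: L1-HIT | VC []
  [4] addr=0xa8 blk=21 s=1: L1-HIT | VC []
  [5] addr=0xaf blk=21 s=1: L1-HIT | VC []
  [6] addr=0x3a blk=7 s=3: L1-HIT | VC []
  [7] addr=0x38 blk=7 s=3: L1-HIT | VC []
  [8] addr=0xac blk=21 s=1: L1-HIT | VC []
  [9] addr=0x3e blk=7 s=3: L1-HIT | VC []
  [10] addr=0x5c blk=11 s=3: MISS | VC [7]
  [11] addr=0x3a blk=7 s=3: VC-HIT | VC [11]
  [12] addr=0x38 blk=7 s=3: L1-HIT | VC [11]
  [13] addr=0x5d blk=11 s=3: VC-HIT | VC [7]
  [14] addr=0x3a blk=7 s=3: VC-HIT | VC [11]

SEQ = [MISS, MISS, L1-HIT, L1-HIT, L1-HIT, L1-HIT, L1-HIT, L1-HIT, L1-HIT, L1-HIT, MISS, VC-HIT, L1-HIT, VC-HIT, VC-HIT]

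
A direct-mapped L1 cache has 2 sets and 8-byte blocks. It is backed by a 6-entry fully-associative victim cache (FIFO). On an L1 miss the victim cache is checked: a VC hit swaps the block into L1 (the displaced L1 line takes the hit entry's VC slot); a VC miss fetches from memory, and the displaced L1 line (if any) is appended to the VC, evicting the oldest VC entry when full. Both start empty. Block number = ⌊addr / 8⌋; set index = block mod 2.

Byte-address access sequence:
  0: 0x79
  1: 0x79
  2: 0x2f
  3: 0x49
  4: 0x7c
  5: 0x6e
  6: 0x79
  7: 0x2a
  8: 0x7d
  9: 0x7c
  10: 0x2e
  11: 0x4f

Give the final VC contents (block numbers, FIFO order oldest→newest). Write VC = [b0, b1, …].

0: 0x79 (blk 15, set 1) → MISS  vc=[]
1: 0x79 (blk 15, set 1) → L1-HIT  vc=[]
2: 0x2f (blk 5, set 1) → MISS  vc=[15]
3: 0x49 (blk 9, set 1) → MISS  vc=[15, 5]
4: 0x7c (blk 15, set 1) → VC-HIT  vc=[9, 5]
5: 0x6e (blk 13, set 1) → MISS  vc=[9, 5, 15]
6: 0x79 (blk 15, set 1) → VC-HIT  vc=[9, 5, 13]
7: 0x2a (blk 5, set 1) → VC-HIT  vc=[9, 15, 13]
8: 0x7d (blk 15, set 1) → VC-HIT  vc=[9, 5, 13]
9: 0x7c (blk 15, set 1) → L1-HIT  vc=[9, 5, 13]
10: 0x2e (blk 5, set 1) → VC-HIT  vc=[9, 15, 13]
11: 0x4f (blk 9, set 1) → VC-HIT  vc=[5, 15, 13]

VC = [5, 15, 13]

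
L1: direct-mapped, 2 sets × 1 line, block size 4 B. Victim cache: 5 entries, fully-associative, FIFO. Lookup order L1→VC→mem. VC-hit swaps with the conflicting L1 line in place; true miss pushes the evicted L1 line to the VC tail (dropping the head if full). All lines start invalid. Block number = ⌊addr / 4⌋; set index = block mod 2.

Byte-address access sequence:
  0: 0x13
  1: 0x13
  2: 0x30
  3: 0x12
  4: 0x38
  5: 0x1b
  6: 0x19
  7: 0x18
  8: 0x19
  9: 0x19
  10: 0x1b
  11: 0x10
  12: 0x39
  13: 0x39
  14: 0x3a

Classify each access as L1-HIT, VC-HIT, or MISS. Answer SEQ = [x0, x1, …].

0: 0x13 (blk 4, set 0) → MISS  vc=[]
1: 0x13 (blk 4, set 0) → L1-HIT  vc=[]
2: 0x30 (blk 12, set 0) → MISS  vc=[4]
3: 0x12 (blk 4, set 0) → VC-HIT  vc=[12]
4: 0x38 (blk 14, set 0) → MISS  vc=[12, 4]
5: 0x1b (blk 6, set 0) → MISS  vc=[12, 4, 14]
6: 0x19 (blk 6, set 0) → L1-HIT  vc=[12, 4, 14]
7: 0x18 (blk 6, set 0) → L1-HIT  vc=[12, 4, 14]
8: 0x19 (blk 6, set 0) → L1-HIT  vc=[12, 4, 14]
9: 0x19 (blk 6, set 0) → L1-HIT  vc=[12, 4, 14]
10: 0x1b (blk 6, set 0) → L1-HIT  vc=[12, 4, 14]
11: 0x10 (blk 4, set 0) → VC-HIT  vc=[12, 6, 14]
12: 0x39 (blk 14, set 0) → VC-HIT  vc=[12, 6, 4]
13: 0x39 (blk 14, set 0) → L1-HIT  vc=[12, 6, 4]
14: 0x3a (blk 14, set 0) → L1-HIT  vc=[12, 6, 4]

SEQ = [MISS, L1-HIT, MISS, VC-HIT, MISS, MISS, L1-HIT, L1-HIT, L1-HIT, L1-HIT, L1-HIT, VC-HIT, VC-HIT, L1-HIT, L1-HIT]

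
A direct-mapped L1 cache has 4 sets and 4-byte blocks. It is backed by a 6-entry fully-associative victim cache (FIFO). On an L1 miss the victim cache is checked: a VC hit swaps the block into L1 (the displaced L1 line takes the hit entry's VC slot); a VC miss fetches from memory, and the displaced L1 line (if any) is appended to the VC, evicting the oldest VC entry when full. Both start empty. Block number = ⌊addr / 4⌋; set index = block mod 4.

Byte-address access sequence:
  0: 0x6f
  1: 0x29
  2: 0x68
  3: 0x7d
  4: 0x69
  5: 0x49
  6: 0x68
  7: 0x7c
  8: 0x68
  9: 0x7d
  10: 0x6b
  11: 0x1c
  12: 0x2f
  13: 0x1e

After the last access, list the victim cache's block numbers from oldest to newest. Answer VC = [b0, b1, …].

VC = [10, 27, 18, 31, 11]

0: 0x6f (blk 27, set 3) → MISS  vc=[]
1: 0x29 (blk 10, set 2) → MISS  vc=[]
2: 0x68 (blk 26, set 2) → MISS  vc=[10]
3: 0x7d (blk 31, set 3) → MISS  vc=[10, 27]
4: 0x69 (blk 26, set 2) → L1-HIT  vc=[10, 27]
5: 0x49 (blk 18, set 2) → MISS  vc=[10, 27, 26]
6: 0x68 (blk 26, set 2) → VC-HIT  vc=[10, 27, 18]
7: 0x7c (blk 31, set 3) → L1-HIT  vc=[10, 27, 18]
8: 0x68 (blk 26, set 2) → L1-HIT  vc=[10, 27, 18]
9: 0x7d (blk 31, set 3) → L1-HIT  vc=[10, 27, 18]
10: 0x6b (blk 26, set 2) → L1-HIT  vc=[10, 27, 18]
11: 0x1c (blk 7, set 3) → MISS  vc=[10, 27, 18, 31]
12: 0x2f (blk 11, set 3) → MISS  vc=[10, 27, 18, 31, 7]
13: 0x1e (blk 7, set 3) → VC-HIT  vc=[10, 27, 18, 31, 11]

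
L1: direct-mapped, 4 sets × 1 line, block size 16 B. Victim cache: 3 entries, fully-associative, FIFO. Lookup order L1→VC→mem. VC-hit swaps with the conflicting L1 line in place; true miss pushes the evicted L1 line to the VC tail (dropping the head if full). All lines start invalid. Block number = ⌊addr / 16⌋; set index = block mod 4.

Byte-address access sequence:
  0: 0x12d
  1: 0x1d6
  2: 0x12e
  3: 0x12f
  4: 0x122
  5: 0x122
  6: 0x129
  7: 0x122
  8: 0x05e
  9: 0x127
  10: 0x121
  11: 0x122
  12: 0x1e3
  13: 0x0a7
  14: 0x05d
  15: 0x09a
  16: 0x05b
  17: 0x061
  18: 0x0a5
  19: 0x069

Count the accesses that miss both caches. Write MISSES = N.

#0 0x12d→b18/s2 MISS; vc=[]
#1 0x1d6→b29/s1 MISS; vc=[]
#2 0x12e→b18/s2 L1-HIT; vc=[]
#3 0x12f→b18/s2 L1-HIT; vc=[]
#4 0x122→b18/s2 L1-HIT; vc=[]
#5 0x122→b18/s2 L1-HIT; vc=[]
#6 0x129→b18/s2 L1-HIT; vc=[]
#7 0x122→b18/s2 L1-HIT; vc=[]
#8 0x5e→b5/s1 MISS; vc=[29]
#9 0x127→b18/s2 L1-HIT; vc=[29]
#10 0x121→b18/s2 L1-HIT; vc=[29]
#11 0x122→b18/s2 L1-HIT; vc=[29]
#12 0x1e3→b30/s2 MISS; vc=[29,18]
#13 0xa7→b10/s2 MISS; vc=[29,18,30]
#14 0x5d→b5/s1 L1-HIT; vc=[29,18,30]
#15 0x9a→b9/s1 MISS; vc=[18,30,5]
#16 0x5b→b5/s1 VC-HIT; vc=[18,30,9]
#17 0x61→b6/s2 MISS; vc=[30,9,10]
#18 0xa5→b10/s2 VC-HIT; vc=[30,9,6]
#19 0x69→b6/s2 VC-HIT; vc=[30,9,10]

MISSES = 7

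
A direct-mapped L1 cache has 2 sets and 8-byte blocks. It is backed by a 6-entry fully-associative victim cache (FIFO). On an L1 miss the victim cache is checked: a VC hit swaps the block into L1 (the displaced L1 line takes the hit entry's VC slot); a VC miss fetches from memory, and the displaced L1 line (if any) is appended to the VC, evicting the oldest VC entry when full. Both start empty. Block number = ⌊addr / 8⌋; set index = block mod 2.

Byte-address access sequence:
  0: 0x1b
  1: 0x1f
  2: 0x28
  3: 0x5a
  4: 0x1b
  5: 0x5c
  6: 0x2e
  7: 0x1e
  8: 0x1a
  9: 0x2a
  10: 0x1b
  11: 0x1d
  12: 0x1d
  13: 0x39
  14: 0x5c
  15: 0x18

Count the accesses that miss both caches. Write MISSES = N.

0: 0x1b (blk 3, set 1) → MISS  vc=[]
1: 0x1f (blk 3, set 1) → L1-HIT  vc=[]
2: 0x28 (blk 5, set 1) → MISS  vc=[3]
3: 0x5a (blk 11, set 1) → MISS  vc=[3, 5]
4: 0x1b (blk 3, set 1) → VC-HIT  vc=[11, 5]
5: 0x5c (blk 11, set 1) → VC-HIT  vc=[3, 5]
6: 0x2e (blk 5, set 1) → VC-HIT  vc=[3, 11]
7: 0x1e (blk 3, set 1) → VC-HIT  vc=[5, 11]
8: 0x1a (blk 3, set 1) → L1-HIT  vc=[5, 11]
9: 0x2a (blk 5, set 1) → VC-HIT  vc=[3, 11]
10: 0x1b (blk 3, set 1) → VC-HIT  vc=[5, 11]
11: 0x1d (blk 3, set 1) → L1-HIT  vc=[5, 11]
12: 0x1d (blk 3, set 1) → L1-HIT  vc=[5, 11]
13: 0x39 (blk 7, set 1) → MISS  vc=[5, 11, 3]
14: 0x5c (blk 11, set 1) → VC-HIT  vc=[5, 7, 3]
15: 0x18 (blk 3, set 1) → VC-HIT  vc=[5, 7, 11]

MISSES = 4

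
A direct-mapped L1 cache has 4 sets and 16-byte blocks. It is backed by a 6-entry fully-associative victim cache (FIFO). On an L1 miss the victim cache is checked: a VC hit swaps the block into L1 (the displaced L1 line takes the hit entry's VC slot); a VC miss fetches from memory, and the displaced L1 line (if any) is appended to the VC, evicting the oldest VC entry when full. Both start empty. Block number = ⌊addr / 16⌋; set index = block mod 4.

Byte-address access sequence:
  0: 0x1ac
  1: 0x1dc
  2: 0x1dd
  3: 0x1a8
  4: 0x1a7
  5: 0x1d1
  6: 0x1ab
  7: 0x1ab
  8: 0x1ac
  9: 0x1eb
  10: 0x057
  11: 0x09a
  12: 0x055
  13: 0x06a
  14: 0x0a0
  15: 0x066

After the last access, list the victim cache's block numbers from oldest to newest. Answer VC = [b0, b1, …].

VC = [26, 29, 9, 30, 10]

#0 0x1ac→b26/s2 MISS; vc=[]
#1 0x1dc→b29/s1 MISS; vc=[]
#2 0x1dd→b29/s1 L1-HIT; vc=[]
#3 0x1a8→b26/s2 L1-HIT; vc=[]
#4 0x1a7→b26/s2 L1-HIT; vc=[]
#5 0x1d1→b29/s1 L1-HIT; vc=[]
#6 0x1ab→b26/s2 L1-HIT; vc=[]
#7 0x1ab→b26/s2 L1-HIT; vc=[]
#8 0x1ac→b26/s2 L1-HIT; vc=[]
#9 0x1eb→b30/s2 MISS; vc=[26]
#10 0x57→b5/s1 MISS; vc=[26,29]
#11 0x9a→b9/s1 MISS; vc=[26,29,5]
#12 0x55→b5/s1 VC-HIT; vc=[26,29,9]
#13 0x6a→b6/s2 MISS; vc=[26,29,9,30]
#14 0xa0→b10/s2 MISS; vc=[26,29,9,30,6]
#15 0x66→b6/s2 VC-HIT; vc=[26,29,9,30,10]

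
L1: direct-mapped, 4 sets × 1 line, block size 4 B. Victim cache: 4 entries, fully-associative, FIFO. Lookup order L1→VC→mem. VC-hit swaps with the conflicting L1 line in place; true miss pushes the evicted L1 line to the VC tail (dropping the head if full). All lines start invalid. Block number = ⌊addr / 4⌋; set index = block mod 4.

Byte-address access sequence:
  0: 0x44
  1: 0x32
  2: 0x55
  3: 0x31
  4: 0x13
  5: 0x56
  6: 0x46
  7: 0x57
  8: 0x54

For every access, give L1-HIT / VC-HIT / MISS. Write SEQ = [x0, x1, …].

#0 0x44→b17/s1 MISS; vc=[]
#1 0x32→b12/s0 MISS; vc=[]
#2 0x55→b21/s1 MISS; vc=[17]
#3 0x31→b12/s0 L1-HIT; vc=[17]
#4 0x13→b4/s0 MISS; vc=[17,12]
#5 0x56→b21/s1 L1-HIT; vc=[17,12]
#6 0x46→b17/s1 VC-HIT; vc=[21,12]
#7 0x57→b21/s1 VC-HIT; vc=[17,12]
#8 0x54→b21/s1 L1-HIT; vc=[17,12]

SEQ = [MISS, MISS, MISS, L1-HIT, MISS, L1-HIT, VC-HIT, VC-HIT, L1-HIT]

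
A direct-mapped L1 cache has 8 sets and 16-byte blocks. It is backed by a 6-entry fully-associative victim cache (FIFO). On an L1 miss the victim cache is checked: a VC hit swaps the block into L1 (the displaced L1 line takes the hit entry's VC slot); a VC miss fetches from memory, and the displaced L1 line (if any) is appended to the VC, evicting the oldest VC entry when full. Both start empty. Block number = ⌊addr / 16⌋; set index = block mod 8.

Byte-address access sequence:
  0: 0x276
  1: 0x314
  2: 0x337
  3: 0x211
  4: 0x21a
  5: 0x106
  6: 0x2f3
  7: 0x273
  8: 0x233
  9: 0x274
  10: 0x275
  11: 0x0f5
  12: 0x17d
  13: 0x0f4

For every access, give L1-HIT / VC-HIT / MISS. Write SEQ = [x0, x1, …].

  [0] addr=0x276 blk=39 s=7: MISS | VC []
  [1] addr=0x314 blk=49 s=1: MISS | VC []
  [2] addr=0x337 blk=51 s=3: MISS | VC []
  [3] addr=0x211 blk=33 s=1: MISS | VC [49]
  [4] addr=0x21a blk=33 s=1: L1-HIT | VC [49]
  [5] addr=0x106 blk=16 s=0: MISS | VC [49]
  [6] addr=0x2f3 blk=47 s=7: MISS | VC [49, 39]
  [7] addr=0x273 blk=39 s=7: VC-HIT | VC [49, 47]
  [8] addr=0x233 blk=35 s=3: MISS | VC [49, 47, 51]
  [9] addr=0x274 blk=39 s=7: L1-HIT | VC [49, 47, 51]
  [10] addr=0x275 blk=39 s=7: L1-HIT | VC [49, 47, 51]
  [11] addr=0xf5 blk=15 s=7: MISS | VC [49, 47, 51, 39]
  [12] addr=0x17d blk=23 s=7: MISS | VC [49, 47, 51, 39, 15]
  [13] addr=0xf4 blk=15 s=7: VC-HIT | VC [49, 47, 51, 39, 23]

SEQ = [MISS, MISS, MISS, MISS, L1-HIT, MISS, MISS, VC-HIT, MISS, L1-HIT, L1-HIT, MISS, MISS, VC-HIT]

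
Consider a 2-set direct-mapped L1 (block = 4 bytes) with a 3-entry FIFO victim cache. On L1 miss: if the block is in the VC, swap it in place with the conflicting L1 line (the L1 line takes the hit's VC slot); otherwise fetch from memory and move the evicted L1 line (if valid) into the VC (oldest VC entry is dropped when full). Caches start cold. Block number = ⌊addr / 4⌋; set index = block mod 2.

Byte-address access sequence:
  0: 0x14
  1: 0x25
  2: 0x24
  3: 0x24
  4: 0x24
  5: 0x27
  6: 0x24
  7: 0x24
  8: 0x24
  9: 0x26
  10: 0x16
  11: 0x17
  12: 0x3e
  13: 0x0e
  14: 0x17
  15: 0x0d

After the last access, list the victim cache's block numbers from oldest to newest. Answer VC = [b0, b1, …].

  [0] addr=0x14 blk=5 s=1: MISS | VC []
  [1] addr=0x25 blk=9 s=1: MISS | VC [5]
  [2] addr=0x24 blk=9 s=1: L1-HIT | VC [5]
  [3] addr=0x24 blk=9 s=1: L1-HIT | VC [5]
  [4] addr=0x24 blk=9 s=1: L1-HIT | VC [5]
  [5] addr=0x27 blk=9 s=1: L1-HIT | VC [5]
  [6] addr=0x24 blk=9 s=1: L1-HIT | VC [5]
  [7] addr=0x24 blk=9 s=1: L1-HIT | VC [5]
  [8] addr=0x24 blk=9 s=1: L1-HIT | VC [5]
  [9] addr=0x26 blk=9 s=1: L1-HIT | VC [5]
  [10] addr=0x16 blk=5 s=1: VC-HIT | VC [9]
  [11] addr=0x17 blk=5 s=1: L1-HIT | VC [9]
  [12] addr=0x3e blk=15 s=1: MISS | VC [9, 5]
  [13] addr=0xe blk=3 s=1: MISS | VC [9, 5, 15]
  [14] addr=0x17 blk=5 s=1: VC-HIT | VC [9, 3, 15]
  [15] addr=0xd blk=3 s=1: VC-HIT | VC [9, 5, 15]

VC = [9, 5, 15]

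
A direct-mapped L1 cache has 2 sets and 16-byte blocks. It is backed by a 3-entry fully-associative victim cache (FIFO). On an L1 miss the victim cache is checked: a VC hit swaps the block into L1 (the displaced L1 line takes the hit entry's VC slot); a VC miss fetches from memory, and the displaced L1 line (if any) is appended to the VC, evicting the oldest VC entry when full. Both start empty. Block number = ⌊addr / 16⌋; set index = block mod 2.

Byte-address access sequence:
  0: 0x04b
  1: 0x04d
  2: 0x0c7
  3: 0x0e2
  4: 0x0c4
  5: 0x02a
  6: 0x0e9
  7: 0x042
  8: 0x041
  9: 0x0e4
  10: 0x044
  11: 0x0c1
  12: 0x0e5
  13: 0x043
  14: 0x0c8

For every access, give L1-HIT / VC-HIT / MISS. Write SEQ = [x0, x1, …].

SEQ = [MISS, L1-HIT, MISS, MISS, VC-HIT, MISS, VC-HIT, VC-HIT, L1-HIT, VC-HIT, VC-HIT, VC-HIT, VC-HIT, VC-HIT, VC-HIT]

  [0] addr=0x4b blk=4 s=0: MISS | VC []
  [1] addr=0x4d blk=4 s=0: L1-HIT | VC []
  [2] addr=0xc7 blk=12 s=0: MISS | VC [4]
  [3] addr=0xe2 blk=14 s=0: MISS | VC [4, 12]
  [4] addr=0xc4 blk=12 s=0: VC-HIT | VC [4, 14]
  [5] addr=0x2a blk=2 s=0: MISS | VC [4, 14, 12]
  [6] addr=0xe9 blk=14 s=0: VC-HIT | VC [4, 2, 12]
  [7] addr=0x42 blk=4 s=0: VC-HIT | VC [14, 2, 12]
  [8] addr=0x41 blk=4 s=0: L1-HIT | VC [14, 2, 12]
  [9] addr=0xe4 blk=14 s=0: VC-HIT | VC [4, 2, 12]
  [10] addr=0x44 blk=4 s=0: VC-HIT | VC [14, 2, 12]
  [11] addr=0xc1 blk=12 s=0: VC-HIT | VC [14, 2, 4]
  [12] addr=0xe5 blk=14 s=0: VC-HIT | VC [12, 2, 4]
  [13] addr=0x43 blk=4 s=0: VC-HIT | VC [12, 2, 14]
  [14] addr=0xc8 blk=12 s=0: VC-HIT | VC [4, 2, 14]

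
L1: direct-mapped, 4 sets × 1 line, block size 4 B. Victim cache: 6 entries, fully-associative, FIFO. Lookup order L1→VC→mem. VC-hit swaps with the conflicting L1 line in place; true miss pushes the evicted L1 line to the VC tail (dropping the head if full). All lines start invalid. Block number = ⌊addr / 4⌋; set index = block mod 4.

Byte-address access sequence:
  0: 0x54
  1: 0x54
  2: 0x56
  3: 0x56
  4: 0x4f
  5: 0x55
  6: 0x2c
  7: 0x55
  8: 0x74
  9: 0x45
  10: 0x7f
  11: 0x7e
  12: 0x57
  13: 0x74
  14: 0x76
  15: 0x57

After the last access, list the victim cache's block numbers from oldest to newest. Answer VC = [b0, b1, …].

VC = [19, 17, 29, 11]

0: 0x54 (blk 21, set 1) → MISS  vc=[]
1: 0x54 (blk 21, set 1) → L1-HIT  vc=[]
2: 0x56 (blk 21, set 1) → L1-HIT  vc=[]
3: 0x56 (blk 21, set 1) → L1-HIT  vc=[]
4: 0x4f (blk 19, set 3) → MISS  vc=[]
5: 0x55 (blk 21, set 1) → L1-HIT  vc=[]
6: 0x2c (blk 11, set 3) → MISS  vc=[19]
7: 0x55 (blk 21, set 1) → L1-HIT  vc=[19]
8: 0x74 (blk 29, set 1) → MISS  vc=[19, 21]
9: 0x45 (blk 17, set 1) → MISS  vc=[19, 21, 29]
10: 0x7f (blk 31, set 3) → MISS  vc=[19, 21, 29, 11]
11: 0x7e (blk 31, set 3) → L1-HIT  vc=[19, 21, 29, 11]
12: 0x57 (blk 21, set 1) → VC-HIT  vc=[19, 17, 29, 11]
13: 0x74 (blk 29, set 1) → VC-HIT  vc=[19, 17, 21, 11]
14: 0x76 (blk 29, set 1) → L1-HIT  vc=[19, 17, 21, 11]
15: 0x57 (blk 21, set 1) → VC-HIT  vc=[19, 17, 29, 11]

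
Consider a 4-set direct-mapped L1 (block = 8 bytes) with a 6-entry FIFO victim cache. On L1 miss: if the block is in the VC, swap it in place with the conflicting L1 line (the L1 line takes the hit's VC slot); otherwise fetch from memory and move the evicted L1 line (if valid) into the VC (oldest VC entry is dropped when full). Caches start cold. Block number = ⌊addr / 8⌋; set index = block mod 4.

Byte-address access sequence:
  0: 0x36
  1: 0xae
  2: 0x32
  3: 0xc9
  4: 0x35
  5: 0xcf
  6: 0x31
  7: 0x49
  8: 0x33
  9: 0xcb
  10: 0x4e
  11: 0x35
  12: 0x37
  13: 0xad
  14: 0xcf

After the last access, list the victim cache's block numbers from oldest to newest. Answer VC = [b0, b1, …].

VC = [9, 21]

  [0] addr=0x36 blk=6 s=2: MISS | VC []
  [1] addr=0xae blk=21 s=1: MISS | VC []
  [2] addr=0x32 blk=6 s=2: L1-HIT | VC []
  [3] addr=0xc9 blk=25 s=1: MISS | VC [21]
  [4] addr=0x35 blk=6 s=2: L1-HIT | VC [21]
  [5] addr=0xcf blk=25 s=1: L1-HIT | VC [21]
  [6] addr=0x31 blk=6 s=2: L1-HIT | VC [21]
  [7] addr=0x49 blk=9 s=1: MISS | VC [21, 25]
  [8] addr=0x33 blk=6 s=2: L1-HIT | VC [21, 25]
  [9] addr=0xcb blk=25 s=1: VC-HIT | VC [21, 9]
  [10] addr=0x4e blk=9 s=1: VC-HIT | VC [21, 25]
  [11] addr=0x35 blk=6 s=2: L1-HIT | VC [21, 25]
  [12] addr=0x37 blk=6 s=2: L1-HIT | VC [21, 25]
  [13] addr=0xad blk=21 s=1: VC-HIT | VC [9, 25]
  [14] addr=0xcf blk=25 s=1: VC-HIT | VC [9, 21]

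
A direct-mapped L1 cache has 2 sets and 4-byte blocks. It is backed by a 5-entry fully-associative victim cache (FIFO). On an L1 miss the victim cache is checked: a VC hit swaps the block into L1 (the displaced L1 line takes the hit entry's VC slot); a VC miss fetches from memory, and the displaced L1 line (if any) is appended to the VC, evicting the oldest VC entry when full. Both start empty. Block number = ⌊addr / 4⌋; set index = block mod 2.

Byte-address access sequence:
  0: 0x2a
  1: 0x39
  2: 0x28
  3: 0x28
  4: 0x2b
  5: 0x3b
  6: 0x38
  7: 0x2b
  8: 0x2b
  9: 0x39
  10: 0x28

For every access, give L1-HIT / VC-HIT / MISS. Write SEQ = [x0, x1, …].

0: 0x2a (blk 10, set 0) → MISS  vc=[]
1: 0x39 (blk 14, set 0) → MISS  vc=[10]
2: 0x28 (blk 10, set 0) → VC-HIT  vc=[14]
3: 0x28 (blk 10, set 0) → L1-HIT  vc=[14]
4: 0x2b (blk 10, set 0) → L1-HIT  vc=[14]
5: 0x3b (blk 14, set 0) → VC-HIT  vc=[10]
6: 0x38 (blk 14, set 0) → L1-HIT  vc=[10]
7: 0x2b (blk 10, set 0) → VC-HIT  vc=[14]
8: 0x2b (blk 10, set 0) → L1-HIT  vc=[14]
9: 0x39 (blk 14, set 0) → VC-HIT  vc=[10]
10: 0x28 (blk 10, set 0) → VC-HIT  vc=[14]

SEQ = [MISS, MISS, VC-HIT, L1-HIT, L1-HIT, VC-HIT, L1-HIT, VC-HIT, L1-HIT, VC-HIT, VC-HIT]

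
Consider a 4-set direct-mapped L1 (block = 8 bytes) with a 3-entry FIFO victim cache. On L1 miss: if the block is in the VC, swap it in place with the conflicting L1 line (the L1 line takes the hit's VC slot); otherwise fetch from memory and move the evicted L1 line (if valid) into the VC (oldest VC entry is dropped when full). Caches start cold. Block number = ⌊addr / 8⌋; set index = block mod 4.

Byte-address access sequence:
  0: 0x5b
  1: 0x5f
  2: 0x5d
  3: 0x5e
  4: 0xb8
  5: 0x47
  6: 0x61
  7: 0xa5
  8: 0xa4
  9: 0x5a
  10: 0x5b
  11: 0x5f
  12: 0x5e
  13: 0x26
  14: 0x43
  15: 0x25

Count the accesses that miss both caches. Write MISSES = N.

#0 0x5b→b11/s3 MISS; vc=[]
#1 0x5f→b11/s3 L1-HIT; vc=[]
#2 0x5d→b11/s3 L1-HIT; vc=[]
#3 0x5e→b11/s3 L1-HIT; vc=[]
#4 0xb8→b23/s3 MISS; vc=[11]
#5 0x47→b8/s0 MISS; vc=[11]
#6 0x61→b12/s0 MISS; vc=[11,8]
#7 0xa5→b20/s0 MISS; vc=[11,8,12]
#8 0xa4→b20/s0 L1-HIT; vc=[11,8,12]
#9 0x5a→b11/s3 VC-HIT; vc=[23,8,12]
#10 0x5b→b11/s3 L1-HIT; vc=[23,8,12]
#11 0x5f→b11/s3 L1-HIT; vc=[23,8,12]
#12 0x5e→b11/s3 L1-HIT; vc=[23,8,12]
#13 0x26→b4/s0 MISS; vc=[8,12,20]
#14 0x43→b8/s0 VC-HIT; vc=[4,12,20]
#15 0x25→b4/s0 VC-HIT; vc=[8,12,20]

MISSES = 6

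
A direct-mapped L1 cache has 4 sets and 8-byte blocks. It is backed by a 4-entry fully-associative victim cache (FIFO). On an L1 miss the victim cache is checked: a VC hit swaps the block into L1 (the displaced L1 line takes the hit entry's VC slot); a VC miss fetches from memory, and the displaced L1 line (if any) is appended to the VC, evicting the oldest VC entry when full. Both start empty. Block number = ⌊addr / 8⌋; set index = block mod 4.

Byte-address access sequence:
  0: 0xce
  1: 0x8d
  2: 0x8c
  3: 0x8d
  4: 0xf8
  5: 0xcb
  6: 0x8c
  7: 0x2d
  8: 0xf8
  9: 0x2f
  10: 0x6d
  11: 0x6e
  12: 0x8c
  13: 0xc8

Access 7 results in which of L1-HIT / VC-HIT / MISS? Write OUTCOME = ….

OUTCOME = MISS

#0 0xce→b25/s1 MISS; vc=[]
#1 0x8d→b17/s1 MISS; vc=[25]
#2 0x8c→b17/s1 L1-HIT; vc=[25]
#3 0x8d→b17/s1 L1-HIT; vc=[25]
#4 0xf8→b31/s3 MISS; vc=[25]
#5 0xcb→b25/s1 VC-HIT; vc=[17]
#6 0x8c→b17/s1 VC-HIT; vc=[25]
#7 0x2d→b5/s1 MISS; vc=[25,17]
#8 0xf8→b31/s3 L1-HIT; vc=[25,17]
#9 0x2f→b5/s1 L1-HIT; vc=[25,17]
#10 0x6d→b13/s1 MISS; vc=[25,17,5]
#11 0x6e→b13/s1 L1-HIT; vc=[25,17,5]
#12 0x8c→b17/s1 VC-HIT; vc=[25,13,5]
#13 0xc8→b25/s1 VC-HIT; vc=[17,13,5]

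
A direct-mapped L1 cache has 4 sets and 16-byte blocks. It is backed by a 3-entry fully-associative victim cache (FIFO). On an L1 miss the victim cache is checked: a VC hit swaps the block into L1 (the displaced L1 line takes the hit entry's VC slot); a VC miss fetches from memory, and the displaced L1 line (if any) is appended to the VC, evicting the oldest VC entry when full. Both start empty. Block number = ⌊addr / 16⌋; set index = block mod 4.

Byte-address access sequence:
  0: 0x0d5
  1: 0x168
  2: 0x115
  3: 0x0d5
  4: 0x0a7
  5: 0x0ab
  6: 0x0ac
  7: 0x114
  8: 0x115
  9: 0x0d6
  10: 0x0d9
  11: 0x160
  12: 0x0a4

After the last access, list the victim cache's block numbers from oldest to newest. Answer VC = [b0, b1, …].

  [0] addr=0xd5 blk=13 s=1: MISS | VC []
  [1] addr=0x168 blk=22 s=2: MISS | VC []
  [2] addr=0x115 blk=17 s=1: MISS | VC [13]
  [3] addr=0xd5 blk=13 s=1: VC-HIT | VC [17]
  [4] addr=0xa7 blk=10 s=2: MISS | VC [17, 22]
  [5] addr=0xab blk=10 s=2: L1-HIT | VC [17, 22]
  [6] addr=0xac blk=10 s=2: L1-HIT | VC [17, 22]
  [7] addr=0x114 blk=17 s=1: VC-HIT | VC [13, 22]
  [8] addr=0x115 blk=17 s=1: L1-HIT | VC [13, 22]
  [9] addr=0xd6 blk=13 s=1: VC-HIT | VC [17, 22]
  [10] addr=0xd9 blk=13 s=1: L1-HIT | VC [17, 22]
  [11] addr=0x160 blk=22 s=2: VC-HIT | VC [17, 10]
  [12] addr=0xa4 blk=10 s=2: VC-HIT | VC [17, 22]

VC = [17, 22]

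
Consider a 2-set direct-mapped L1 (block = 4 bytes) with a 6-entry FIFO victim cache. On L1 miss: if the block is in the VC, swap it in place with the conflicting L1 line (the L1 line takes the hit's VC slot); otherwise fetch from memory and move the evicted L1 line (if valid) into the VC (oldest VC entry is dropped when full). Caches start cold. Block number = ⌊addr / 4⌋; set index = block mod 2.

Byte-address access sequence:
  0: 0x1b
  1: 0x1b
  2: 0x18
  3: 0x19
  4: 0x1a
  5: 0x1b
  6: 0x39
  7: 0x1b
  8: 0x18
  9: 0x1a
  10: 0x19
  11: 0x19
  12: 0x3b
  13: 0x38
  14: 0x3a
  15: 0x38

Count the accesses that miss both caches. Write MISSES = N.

#0 0x1b→b6/s0 MISS; vc=[]
#1 0x1b→b6/s0 L1-HIT; vc=[]
#2 0x18→b6/s0 L1-HIT; vc=[]
#3 0x19→b6/s0 L1-HIT; vc=[]
#4 0x1a→b6/s0 L1-HIT; vc=[]
#5 0x1b→b6/s0 L1-HIT; vc=[]
#6 0x39→b14/s0 MISS; vc=[6]
#7 0x1b→b6/s0 VC-HIT; vc=[14]
#8 0x18→b6/s0 L1-HIT; vc=[14]
#9 0x1a→b6/s0 L1-HIT; vc=[14]
#10 0x19→b6/s0 L1-HIT; vc=[14]
#11 0x19→b6/s0 L1-HIT; vc=[14]
#12 0x3b→b14/s0 VC-HIT; vc=[6]
#13 0x38→b14/s0 L1-HIT; vc=[6]
#14 0x3a→b14/s0 L1-HIT; vc=[6]
#15 0x38→b14/s0 L1-HIT; vc=[6]

MISSES = 2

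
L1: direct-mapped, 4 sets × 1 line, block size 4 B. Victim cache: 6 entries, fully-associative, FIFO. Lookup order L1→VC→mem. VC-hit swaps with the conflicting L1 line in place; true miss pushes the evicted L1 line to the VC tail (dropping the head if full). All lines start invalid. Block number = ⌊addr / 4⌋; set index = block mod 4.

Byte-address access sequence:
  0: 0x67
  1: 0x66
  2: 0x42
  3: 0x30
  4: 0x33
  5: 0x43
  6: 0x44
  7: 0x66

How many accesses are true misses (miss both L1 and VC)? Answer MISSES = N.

#0 0x67→b25/s1 MISS; vc=[]
#1 0x66→b25/s1 L1-HIT; vc=[]
#2 0x42→b16/s0 MISS; vc=[]
#3 0x30→b12/s0 MISS; vc=[16]
#4 0x33→b12/s0 L1-HIT; vc=[16]
#5 0x43→b16/s0 VC-HIT; vc=[12]
#6 0x44→b17/s1 MISS; vc=[12,25]
#7 0x66→b25/s1 VC-HIT; vc=[12,17]

MISSES = 4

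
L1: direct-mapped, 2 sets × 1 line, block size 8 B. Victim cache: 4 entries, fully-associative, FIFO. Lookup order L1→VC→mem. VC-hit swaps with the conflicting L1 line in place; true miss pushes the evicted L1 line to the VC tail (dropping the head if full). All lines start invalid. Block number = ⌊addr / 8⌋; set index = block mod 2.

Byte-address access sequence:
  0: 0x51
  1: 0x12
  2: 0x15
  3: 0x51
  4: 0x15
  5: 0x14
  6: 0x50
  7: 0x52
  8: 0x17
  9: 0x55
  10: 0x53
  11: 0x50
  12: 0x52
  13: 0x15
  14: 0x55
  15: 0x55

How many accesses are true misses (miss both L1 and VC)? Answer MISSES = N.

MISSES = 2

#0 0x51→b10/s0 MISS; vc=[]
#1 0x12→b2/s0 MISS; vc=[10]
#2 0x15→b2/s0 L1-HIT; vc=[10]
#3 0x51→b10/s0 VC-HIT; vc=[2]
#4 0x15→b2/s0 VC-HIT; vc=[10]
#5 0x14→b2/s0 L1-HIT; vc=[10]
#6 0x50→b10/s0 VC-HIT; vc=[2]
#7 0x52→b10/s0 L1-HIT; vc=[2]
#8 0x17→b2/s0 VC-HIT; vc=[10]
#9 0x55→b10/s0 VC-HIT; vc=[2]
#10 0x53→b10/s0 L1-HIT; vc=[2]
#11 0x50→b10/s0 L1-HIT; vc=[2]
#12 0x52→b10/s0 L1-HIT; vc=[2]
#13 0x15→b2/s0 VC-HIT; vc=[10]
#14 0x55→b10/s0 VC-HIT; vc=[2]
#15 0x55→b10/s0 L1-HIT; vc=[2]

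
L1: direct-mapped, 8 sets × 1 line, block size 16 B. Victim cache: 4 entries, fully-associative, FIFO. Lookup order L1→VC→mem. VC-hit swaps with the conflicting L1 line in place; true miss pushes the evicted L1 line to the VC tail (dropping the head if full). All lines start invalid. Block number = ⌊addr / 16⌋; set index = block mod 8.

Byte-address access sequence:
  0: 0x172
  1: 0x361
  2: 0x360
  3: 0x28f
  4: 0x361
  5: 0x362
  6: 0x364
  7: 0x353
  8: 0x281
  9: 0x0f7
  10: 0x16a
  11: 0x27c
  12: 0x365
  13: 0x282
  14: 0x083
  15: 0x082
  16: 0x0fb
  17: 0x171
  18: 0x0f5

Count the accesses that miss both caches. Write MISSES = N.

MISSES = 8

  [0] addr=0x172 blk=23 s=7: MISS | VC []
  [1] addr=0x361 blk=54 s=6: MISS | VC []
  [2] addr=0x360 blk=54 s=6: L1-HIT | VC []
  [3] addr=0x28f blk=40 s=0: MISS | VC []
  [4] addr=0x361 blk=54 s=6: L1-HIT | VC []
  [5] addr=0x362 blk=54 s=6: L1-HIT | VC []
  [6] addr=0x364 blk=54 s=6: L1-HIT | VC []
  [7] addr=0x353 blk=53 s=5: MISS | VC []
  [8] addr=0x281 blk=40 s=0: L1-HIT | VC []
  [9] addr=0xf7 blk=15 s=7: MISS | VC [23]
  [10] addr=0x16a blk=22 s=6: MISS | VC [23, 54]
  [11] addr=0x27c blk=39 s=7: MISS | VC [23, 54, 15]
  [12] addr=0x365 blk=54 s=6: VC-HIT | VC [23, 22, 15]
  [13] addr=0x282 blk=40 s=0: L1-HIT | VC [23, 22, 15]
  [14] addr=0x83 blk=8 s=0: MISS | VC [23, 22, 15, 40]
  [15] addr=0x82 blk=8 s=0: L1-HIT | VC [23, 22, 15, 40]
  [16] addr=0xfb blk=15 s=7: VC-HIT | VC [23, 22, 39, 40]
  [17] addr=0x171 blk=23 s=7: VC-HIT | VC [15, 22, 39, 40]
  [18] addr=0xf5 blk=15 s=7: VC-HIT | VC [23, 22, 39, 40]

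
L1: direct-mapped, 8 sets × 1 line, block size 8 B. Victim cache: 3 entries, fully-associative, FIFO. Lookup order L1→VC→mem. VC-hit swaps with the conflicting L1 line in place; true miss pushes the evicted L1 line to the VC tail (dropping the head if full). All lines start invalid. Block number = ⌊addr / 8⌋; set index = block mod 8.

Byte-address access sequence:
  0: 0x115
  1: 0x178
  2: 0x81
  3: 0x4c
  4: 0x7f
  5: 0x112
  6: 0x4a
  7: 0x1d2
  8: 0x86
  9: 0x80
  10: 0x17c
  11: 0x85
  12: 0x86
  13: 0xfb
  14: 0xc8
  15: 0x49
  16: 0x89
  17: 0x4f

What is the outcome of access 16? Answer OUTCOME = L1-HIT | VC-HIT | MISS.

#0 0x115→b34/s2 MISS; vc=[]
#1 0x178→b47/s7 MISS; vc=[]
#2 0x81→b16/s0 MISS; vc=[]
#3 0x4c→b9/s1 MISS; vc=[]
#4 0x7f→b15/s7 MISS; vc=[47]
#5 0x112→b34/s2 L1-HIT; vc=[47]
#6 0x4a→b9/s1 L1-HIT; vc=[47]
#7 0x1d2→b58/s2 MISS; vc=[47,34]
#8 0x86→b16/s0 L1-HIT; vc=[47,34]
#9 0x80→b16/s0 L1-HIT; vc=[47,34]
#10 0x17c→b47/s7 VC-HIT; vc=[15,34]
#11 0x85→b16/s0 L1-HIT; vc=[15,34]
#12 0x86→b16/s0 L1-HIT; vc=[15,34]
#13 0xfb→b31/s7 MISS; vc=[15,34,47]
#14 0xc8→b25/s1 MISS; vc=[34,47,9]
#15 0x49→b9/s1 VC-HIT; vc=[34,47,25]
#16 0x89→b17/s1 MISS; vc=[47,25,9]
#17 0x4f→b9/s1 VC-HIT; vc=[47,25,17]

OUTCOME = MISS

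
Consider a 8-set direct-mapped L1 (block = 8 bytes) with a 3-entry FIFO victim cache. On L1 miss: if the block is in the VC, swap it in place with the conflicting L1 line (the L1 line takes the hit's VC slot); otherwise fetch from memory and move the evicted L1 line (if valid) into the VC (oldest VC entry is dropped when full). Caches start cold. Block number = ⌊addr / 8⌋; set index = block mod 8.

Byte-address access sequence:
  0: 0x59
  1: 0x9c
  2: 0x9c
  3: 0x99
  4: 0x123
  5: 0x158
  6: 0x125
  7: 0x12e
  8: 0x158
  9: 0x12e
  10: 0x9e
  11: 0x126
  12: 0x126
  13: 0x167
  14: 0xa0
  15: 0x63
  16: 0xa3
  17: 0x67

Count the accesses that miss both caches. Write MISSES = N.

  [0] addr=0x59 blk=11 s=3: MISS | VC []
  [1] addr=0x9c blk=19 s=3: MISS | VC [11]
  [2] addr=0x9c blk=19 s=3: L1-HIT | VC [11]
  [3] addr=0x99 blk=19 s=3: L1-HIT | VC [11]
  [4] addr=0x123 blk=36 s=4: MISS | VC [11]
  [5] addr=0x158 blk=43 s=3: MISS | VC [11, 19]
  [6] addr=0x125 blk=36 s=4: L1-HIT | VC [11, 19]
  [7] addr=0x12e blk=37 s=5: MISS | VC [11, 19]
  [8] addr=0x158 blk=43 s=3: L1-HIT | VC [11, 19]
  [9] addr=0x12e blk=37 s=5: L1-HIT | VC [11, 19]
  [10] addr=0x9e blk=19 s=3: VC-HIT | VC [11, 43]
  [11] addr=0x126 blk=36 s=4: L1-HIT | VC [11, 43]
  [12] addr=0x126 blk=36 s=4: L1-HIT | VC [11, 43]
  [13] addr=0x167 blk=44 s=4: MISS | VC [11, 43, 36]
  [14] addr=0xa0 blk=20 s=4: MISS | VC [43, 36, 44]
  [15] addr=0x63 blk=12 s=4: MISS | VC [36, 44, 20]
  [16] addr=0xa3 blk=20 s=4: VC-HIT | VC [36, 44, 12]
  [17] addr=0x67 blk=12 s=4: VC-HIT | VC [36, 44, 20]

MISSES = 8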